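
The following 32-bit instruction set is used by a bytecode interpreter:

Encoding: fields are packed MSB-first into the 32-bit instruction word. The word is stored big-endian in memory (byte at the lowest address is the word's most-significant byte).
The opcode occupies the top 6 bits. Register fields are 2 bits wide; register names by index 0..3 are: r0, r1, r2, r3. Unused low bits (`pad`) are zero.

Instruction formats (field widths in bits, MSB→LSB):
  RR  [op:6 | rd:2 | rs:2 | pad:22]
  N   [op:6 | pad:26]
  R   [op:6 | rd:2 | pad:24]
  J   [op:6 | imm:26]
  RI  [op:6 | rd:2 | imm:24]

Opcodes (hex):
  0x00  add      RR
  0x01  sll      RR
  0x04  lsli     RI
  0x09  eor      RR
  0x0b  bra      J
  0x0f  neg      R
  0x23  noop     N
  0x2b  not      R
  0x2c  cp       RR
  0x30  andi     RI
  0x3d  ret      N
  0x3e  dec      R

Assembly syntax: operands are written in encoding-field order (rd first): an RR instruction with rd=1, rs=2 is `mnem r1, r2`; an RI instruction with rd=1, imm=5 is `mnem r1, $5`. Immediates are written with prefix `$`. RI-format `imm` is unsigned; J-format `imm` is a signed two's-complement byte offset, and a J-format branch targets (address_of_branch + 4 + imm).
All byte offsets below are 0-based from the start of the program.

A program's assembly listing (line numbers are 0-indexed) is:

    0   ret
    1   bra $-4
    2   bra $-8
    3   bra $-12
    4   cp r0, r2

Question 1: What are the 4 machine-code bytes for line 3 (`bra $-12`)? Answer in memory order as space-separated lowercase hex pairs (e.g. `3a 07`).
line 3 (bra): pack op=0xb:6|imm=-12:26 = 0x2ffffff4; big→ 2f ff ff f4

2f ff ff f4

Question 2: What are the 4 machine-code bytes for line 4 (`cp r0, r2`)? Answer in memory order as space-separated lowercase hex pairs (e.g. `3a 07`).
L4: cp op=0x2c:6|rd=0:2|rs=2:2|pad=0:22 ⇒ 0xb0800000 ⇒ big b0 80 00 00

b0 80 00 00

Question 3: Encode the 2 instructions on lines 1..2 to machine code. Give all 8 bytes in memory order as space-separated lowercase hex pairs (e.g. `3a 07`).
2f ff ff fc 2f ff ff f8

L1: bra op=0xb:6|imm=-4:26 ⇒ 0x2ffffffc ⇒ big 2f ff ff fc
L2: bra op=0xb:6|imm=-8:26 ⇒ 0x2ffffff8 ⇒ big 2f ff ff f8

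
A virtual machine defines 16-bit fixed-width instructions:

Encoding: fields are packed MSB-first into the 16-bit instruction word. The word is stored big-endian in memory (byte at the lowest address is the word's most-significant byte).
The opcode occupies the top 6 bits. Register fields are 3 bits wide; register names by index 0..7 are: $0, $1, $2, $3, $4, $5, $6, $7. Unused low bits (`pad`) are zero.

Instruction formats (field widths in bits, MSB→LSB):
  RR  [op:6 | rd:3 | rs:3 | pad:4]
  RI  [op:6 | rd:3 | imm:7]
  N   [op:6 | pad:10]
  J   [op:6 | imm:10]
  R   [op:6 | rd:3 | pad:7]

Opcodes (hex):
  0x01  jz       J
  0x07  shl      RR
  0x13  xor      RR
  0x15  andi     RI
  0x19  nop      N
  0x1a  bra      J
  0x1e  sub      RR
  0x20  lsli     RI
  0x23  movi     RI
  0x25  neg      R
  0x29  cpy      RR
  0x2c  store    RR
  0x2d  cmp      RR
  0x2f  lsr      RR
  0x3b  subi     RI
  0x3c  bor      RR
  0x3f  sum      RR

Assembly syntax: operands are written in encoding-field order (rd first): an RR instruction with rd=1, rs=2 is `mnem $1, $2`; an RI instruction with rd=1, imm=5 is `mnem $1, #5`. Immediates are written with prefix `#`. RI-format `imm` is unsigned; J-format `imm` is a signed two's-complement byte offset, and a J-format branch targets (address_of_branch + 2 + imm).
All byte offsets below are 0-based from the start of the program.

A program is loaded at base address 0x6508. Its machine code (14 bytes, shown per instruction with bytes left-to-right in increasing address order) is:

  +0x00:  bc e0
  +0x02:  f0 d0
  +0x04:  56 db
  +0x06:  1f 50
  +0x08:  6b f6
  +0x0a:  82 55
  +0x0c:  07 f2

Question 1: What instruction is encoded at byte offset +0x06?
@+06  big-endian(1f 50) = 0x1f50
  opcode bits[15:10]=0x7: shl/RR
  rd: (w>>7)&0x7=0x6 → $6
  rs: (w>>4)&0x7=0x5 → $5

shl $6, $5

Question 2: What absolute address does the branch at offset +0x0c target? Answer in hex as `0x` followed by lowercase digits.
0x6508

@+0c  big-endian(07 f2) = 0x07f2
  opcode bits[15:10]=0x1: jz/J
  [9:0] imm=1010 (s10→-14) = #-14
  target = base 0x6508 + off 0x0c + 2 + imm -14 = 0x6508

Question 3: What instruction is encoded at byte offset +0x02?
bor $1, $5

off 0x02: read f0 d0 as big → 0xf0d0
  opcode bits[15:10]=0x3c: bor/RR
  rd: (w>>7)&0x7=0x1 → $1
  rs: (w>>4)&0x7=0x5 → $5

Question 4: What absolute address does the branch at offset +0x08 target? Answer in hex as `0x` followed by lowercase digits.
0x6508

[08] 6b f6 → 0x6bf6
  opcode bits[15:10]=0x1a: bra/J
  imm: (w>>0)&0x3ff=0x3f6 (s10→-10) → #-10
  target = base 0x6508 + off 0x08 + 2 + imm -10 = 0x6508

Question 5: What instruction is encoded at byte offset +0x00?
lsr $1, $6

[00] bc e0 → 0xbce0
  op=0xbce0>>10=0x2f ⇒ lsr (RR)
  rd@[9:7]=0x1 ⇒ $1
  rs@[6:4]=0x6 ⇒ $6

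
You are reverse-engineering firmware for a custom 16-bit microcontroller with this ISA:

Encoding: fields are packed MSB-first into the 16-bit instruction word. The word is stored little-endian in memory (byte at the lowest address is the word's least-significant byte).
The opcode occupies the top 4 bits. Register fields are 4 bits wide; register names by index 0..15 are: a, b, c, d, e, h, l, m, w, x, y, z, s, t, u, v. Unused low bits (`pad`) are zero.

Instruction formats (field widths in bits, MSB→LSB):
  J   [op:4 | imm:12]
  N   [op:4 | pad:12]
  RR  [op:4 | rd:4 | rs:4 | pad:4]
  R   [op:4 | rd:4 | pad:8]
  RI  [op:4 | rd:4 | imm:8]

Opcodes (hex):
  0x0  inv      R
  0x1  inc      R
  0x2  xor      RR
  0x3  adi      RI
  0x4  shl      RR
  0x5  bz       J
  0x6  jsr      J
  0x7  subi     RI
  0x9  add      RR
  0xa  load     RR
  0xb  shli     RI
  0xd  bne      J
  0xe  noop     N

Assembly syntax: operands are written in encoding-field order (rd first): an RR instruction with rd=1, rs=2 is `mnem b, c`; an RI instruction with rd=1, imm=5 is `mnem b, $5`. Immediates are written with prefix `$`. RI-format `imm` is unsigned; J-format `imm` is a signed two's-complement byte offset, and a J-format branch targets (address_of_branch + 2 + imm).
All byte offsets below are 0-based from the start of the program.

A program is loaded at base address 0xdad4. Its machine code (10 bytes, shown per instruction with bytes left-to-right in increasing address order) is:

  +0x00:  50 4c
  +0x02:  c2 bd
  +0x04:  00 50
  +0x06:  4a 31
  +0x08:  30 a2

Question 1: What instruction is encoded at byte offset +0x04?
bz $0

+0x04: 00 50 ⇒ word 0x5000 (little)
  top 4b → 0x5 → bz [J]
  imm: (w>>0)&0xfff=0x0 → $0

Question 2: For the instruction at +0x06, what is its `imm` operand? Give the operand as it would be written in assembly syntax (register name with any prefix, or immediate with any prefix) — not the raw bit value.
$74

@+06  little-endian(4a 31) = 0x314a
  op=0x314a>>12=0x3 ⇒ adi (RI)
  [11:8] rd=1 = b
  [7:0] imm=74 = $74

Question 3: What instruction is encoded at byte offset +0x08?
load c, d

off 0x08: read 30 a2 as little → 0xa230
  op=0xa230>>12=0xa ⇒ load (RR)
  [11:8] rd=2 = c
  [7:4] rs=3 = d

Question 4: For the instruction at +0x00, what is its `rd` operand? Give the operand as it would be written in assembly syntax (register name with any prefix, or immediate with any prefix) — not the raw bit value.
s

@+00  little-endian(50 4c) = 0x4c50
  opcode bits[15:12]=0x4: shl/RR
  rd@[11:8]=0xc ⇒ s
  rs@[7:4]=0x5 ⇒ h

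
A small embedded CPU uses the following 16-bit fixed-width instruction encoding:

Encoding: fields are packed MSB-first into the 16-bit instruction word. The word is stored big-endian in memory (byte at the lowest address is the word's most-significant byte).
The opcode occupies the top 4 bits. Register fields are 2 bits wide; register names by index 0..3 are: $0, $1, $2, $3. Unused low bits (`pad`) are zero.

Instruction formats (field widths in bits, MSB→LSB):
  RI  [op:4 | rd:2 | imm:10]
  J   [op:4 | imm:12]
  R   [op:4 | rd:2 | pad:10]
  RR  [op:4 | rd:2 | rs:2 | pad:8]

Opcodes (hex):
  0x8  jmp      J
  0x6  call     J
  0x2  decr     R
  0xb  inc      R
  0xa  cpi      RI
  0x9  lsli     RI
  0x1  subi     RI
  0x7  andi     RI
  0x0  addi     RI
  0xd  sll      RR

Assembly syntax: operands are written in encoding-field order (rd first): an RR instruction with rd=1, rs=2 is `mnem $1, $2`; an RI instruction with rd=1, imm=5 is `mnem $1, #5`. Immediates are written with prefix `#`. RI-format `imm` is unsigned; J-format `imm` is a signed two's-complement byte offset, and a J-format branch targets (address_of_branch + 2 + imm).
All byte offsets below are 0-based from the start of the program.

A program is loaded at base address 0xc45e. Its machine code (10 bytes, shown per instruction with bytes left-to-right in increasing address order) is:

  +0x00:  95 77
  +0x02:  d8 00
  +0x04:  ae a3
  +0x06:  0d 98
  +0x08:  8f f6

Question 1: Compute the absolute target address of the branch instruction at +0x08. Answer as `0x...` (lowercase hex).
@+08  big-endian(8f f6) = 0x8ff6
  top 4b → 0x8 → jmp [J]
  [11:0] imm=4086 (s12→-10) = #-10
  target = base 0xc45e + off 0x08 + 2 + imm -10 = 0xc45e

0xc45e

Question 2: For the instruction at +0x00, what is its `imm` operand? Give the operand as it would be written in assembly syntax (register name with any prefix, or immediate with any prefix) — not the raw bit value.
#375

+0x00: 95 77 ⇒ word 0x9577 (big)
  top 4b → 0x9 → lsli [RI]
  [11:10] rd=1 = $1
  [9:0] imm=375 = #375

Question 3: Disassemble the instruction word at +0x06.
@+06  big-endian(0d 98) = 0x0d98
  op=0x0d98>>12=0x0 ⇒ addi (RI)
  rd: (w>>10)&0x3=0x3 → $3
  imm: (w>>0)&0x3ff=0x198 → #408

addi $3, #408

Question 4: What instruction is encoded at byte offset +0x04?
[04] ae a3 → 0xaea3
  top 4b → 0xa → cpi [RI]
  [11:10] rd=3 = $3
  [9:0] imm=675 = #675

cpi $3, #675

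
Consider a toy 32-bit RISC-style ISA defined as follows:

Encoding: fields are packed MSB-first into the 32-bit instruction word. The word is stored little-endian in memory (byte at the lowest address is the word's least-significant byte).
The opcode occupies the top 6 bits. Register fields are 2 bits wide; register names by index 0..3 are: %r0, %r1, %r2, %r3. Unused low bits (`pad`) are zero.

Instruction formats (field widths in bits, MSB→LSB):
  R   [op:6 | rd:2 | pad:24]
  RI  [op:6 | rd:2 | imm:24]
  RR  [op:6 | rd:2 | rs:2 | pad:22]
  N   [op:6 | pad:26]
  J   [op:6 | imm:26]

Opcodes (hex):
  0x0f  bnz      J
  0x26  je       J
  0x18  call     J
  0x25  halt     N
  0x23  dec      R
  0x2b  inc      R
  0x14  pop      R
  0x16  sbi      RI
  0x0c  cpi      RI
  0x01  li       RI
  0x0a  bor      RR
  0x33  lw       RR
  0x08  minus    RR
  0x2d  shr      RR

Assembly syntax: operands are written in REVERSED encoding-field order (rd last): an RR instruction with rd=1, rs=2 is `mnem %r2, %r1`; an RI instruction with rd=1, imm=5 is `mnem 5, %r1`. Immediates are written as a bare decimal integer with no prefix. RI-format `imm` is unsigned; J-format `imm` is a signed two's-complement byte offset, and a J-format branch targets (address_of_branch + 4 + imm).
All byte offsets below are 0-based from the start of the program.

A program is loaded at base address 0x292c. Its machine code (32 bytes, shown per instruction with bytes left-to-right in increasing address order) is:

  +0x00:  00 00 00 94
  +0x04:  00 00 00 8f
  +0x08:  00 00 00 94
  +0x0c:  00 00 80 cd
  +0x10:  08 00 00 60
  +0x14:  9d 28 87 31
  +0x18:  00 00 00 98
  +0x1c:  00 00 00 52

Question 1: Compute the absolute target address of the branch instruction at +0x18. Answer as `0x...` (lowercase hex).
0x2948

[18] 00 00 00 98 → 0x98000000
  top 6b → 0x26 → je [J]
  imm: (w>>0)&0x3ffffff=0x0 → 0
  target = base 0x292c + off 0x18 + 4 + imm 0 = 0x2948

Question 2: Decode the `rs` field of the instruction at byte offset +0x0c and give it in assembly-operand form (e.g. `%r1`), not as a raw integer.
@+0c  little-endian(00 00 80 cd) = 0xcd800000
  op=0xcd800000>>26=0x33 ⇒ lw (RR)
  rd@[25:24]=0x1 ⇒ %r1
  rs@[23:22]=0x2 ⇒ %r2

%r2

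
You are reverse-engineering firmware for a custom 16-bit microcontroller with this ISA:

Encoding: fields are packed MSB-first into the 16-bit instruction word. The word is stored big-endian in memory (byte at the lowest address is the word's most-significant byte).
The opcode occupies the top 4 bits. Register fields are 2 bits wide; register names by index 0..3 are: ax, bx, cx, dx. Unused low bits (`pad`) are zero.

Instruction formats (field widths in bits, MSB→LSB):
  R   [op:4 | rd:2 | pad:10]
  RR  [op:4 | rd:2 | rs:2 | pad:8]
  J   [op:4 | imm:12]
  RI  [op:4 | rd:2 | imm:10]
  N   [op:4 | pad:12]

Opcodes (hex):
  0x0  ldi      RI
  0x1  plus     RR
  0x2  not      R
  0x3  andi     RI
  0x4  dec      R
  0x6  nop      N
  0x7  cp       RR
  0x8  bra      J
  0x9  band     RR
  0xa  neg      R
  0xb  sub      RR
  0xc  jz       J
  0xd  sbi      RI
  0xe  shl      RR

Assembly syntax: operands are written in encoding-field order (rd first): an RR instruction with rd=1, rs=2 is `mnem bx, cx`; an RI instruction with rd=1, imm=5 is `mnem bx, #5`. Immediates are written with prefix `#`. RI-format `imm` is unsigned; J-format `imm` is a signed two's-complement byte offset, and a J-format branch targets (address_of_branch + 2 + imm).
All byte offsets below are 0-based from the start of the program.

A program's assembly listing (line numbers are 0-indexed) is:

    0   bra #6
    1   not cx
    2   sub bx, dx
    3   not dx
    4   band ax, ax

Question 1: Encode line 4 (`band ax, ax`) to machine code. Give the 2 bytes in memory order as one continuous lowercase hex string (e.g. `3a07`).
9000

4. band fields op=0x9:4|rd=0:2|rs=0:2|pad=0:8 → word 9000h → 90 00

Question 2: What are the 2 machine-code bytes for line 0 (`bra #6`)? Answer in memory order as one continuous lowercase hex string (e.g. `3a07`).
L0: bra op=0x8:4|imm=6:12 ⇒ 0x8006 ⇒ big 80 06

8006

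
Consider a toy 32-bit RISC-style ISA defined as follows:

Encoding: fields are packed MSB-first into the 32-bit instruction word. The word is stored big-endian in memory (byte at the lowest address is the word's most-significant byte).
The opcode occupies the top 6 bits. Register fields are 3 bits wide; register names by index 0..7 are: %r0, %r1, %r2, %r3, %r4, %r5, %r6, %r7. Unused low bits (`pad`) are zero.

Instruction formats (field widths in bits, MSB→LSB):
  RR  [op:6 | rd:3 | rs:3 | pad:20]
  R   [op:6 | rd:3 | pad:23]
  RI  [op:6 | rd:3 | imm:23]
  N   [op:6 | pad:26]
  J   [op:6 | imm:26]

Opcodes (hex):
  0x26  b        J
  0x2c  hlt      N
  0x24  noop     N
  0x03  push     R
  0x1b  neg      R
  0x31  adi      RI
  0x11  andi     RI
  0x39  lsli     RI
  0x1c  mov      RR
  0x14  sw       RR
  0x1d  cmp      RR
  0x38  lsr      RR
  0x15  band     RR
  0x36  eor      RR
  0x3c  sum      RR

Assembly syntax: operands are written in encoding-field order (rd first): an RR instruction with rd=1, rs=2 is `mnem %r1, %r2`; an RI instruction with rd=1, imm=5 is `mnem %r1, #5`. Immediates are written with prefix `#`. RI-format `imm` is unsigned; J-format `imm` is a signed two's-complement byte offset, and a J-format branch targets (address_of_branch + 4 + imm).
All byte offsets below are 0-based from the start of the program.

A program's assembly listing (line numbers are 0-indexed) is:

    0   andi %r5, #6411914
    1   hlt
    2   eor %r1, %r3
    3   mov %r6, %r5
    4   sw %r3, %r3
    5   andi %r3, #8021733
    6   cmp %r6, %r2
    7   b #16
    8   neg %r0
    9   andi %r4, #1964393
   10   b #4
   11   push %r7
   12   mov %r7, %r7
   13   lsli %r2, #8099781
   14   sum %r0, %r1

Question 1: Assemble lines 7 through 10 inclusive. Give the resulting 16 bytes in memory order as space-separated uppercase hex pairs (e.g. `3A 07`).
L7: b op=0x26:6|imm=16:26 ⇒ 0x98000010 ⇒ big 98 00 00 10
L8: neg op=0x1b:6|rd=0:3|pad=0:23 ⇒ 0x6c000000 ⇒ big 6c 00 00 00
L9: andi op=0x11:6|rd=4:3|imm=1964393:23 ⇒ 0x461df969 ⇒ big 46 1d f9 69
L10: b op=0x26:6|imm=4:26 ⇒ 0x98000004 ⇒ big 98 00 00 04

98 00 00 10 6C 00 00 00 46 1D F9 69 98 00 00 04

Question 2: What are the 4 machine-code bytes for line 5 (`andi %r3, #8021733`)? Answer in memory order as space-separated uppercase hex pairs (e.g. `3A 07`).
45 FA 66 E5

L5: andi op=0x11:6|rd=3:3|imm=8021733:23 ⇒ 0x45fa66e5 ⇒ big 45 fa 66 e5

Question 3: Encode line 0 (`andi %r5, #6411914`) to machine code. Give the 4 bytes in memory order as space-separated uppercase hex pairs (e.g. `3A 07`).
46 E1 D6 8A

0. andi fields op=0x11:6|rd=5:3|imm=6411914:23 → word 46e1d68ah → 46 e1 d6 8a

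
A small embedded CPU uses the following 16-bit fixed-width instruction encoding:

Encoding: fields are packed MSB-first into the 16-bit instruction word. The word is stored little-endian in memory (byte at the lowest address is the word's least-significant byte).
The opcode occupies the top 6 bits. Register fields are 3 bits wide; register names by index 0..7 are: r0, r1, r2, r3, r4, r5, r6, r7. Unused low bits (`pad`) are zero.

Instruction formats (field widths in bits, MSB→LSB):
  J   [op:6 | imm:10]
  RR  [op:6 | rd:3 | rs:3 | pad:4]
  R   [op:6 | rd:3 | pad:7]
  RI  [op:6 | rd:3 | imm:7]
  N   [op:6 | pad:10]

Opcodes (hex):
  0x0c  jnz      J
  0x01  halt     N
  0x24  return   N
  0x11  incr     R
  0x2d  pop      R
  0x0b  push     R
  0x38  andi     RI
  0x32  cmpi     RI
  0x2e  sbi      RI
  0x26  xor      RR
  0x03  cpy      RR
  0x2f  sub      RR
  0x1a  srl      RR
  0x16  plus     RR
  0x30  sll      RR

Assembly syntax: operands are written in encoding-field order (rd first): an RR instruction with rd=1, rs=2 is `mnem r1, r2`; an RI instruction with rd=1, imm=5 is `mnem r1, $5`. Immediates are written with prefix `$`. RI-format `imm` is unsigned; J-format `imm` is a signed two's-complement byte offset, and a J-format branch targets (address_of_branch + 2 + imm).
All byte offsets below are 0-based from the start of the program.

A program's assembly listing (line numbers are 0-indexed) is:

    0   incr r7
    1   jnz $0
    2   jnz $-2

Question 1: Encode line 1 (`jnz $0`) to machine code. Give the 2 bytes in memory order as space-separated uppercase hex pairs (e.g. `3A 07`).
00 30

line 1 (jnz): pack op=0xc:6|imm=0:10 = 0x3000; little→ 00 30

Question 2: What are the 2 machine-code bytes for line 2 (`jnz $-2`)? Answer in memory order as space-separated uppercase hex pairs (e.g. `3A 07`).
FE 33

line 2 (jnz): pack op=0xc:6|imm=-2:10 = 0x33fe; little→ fe 33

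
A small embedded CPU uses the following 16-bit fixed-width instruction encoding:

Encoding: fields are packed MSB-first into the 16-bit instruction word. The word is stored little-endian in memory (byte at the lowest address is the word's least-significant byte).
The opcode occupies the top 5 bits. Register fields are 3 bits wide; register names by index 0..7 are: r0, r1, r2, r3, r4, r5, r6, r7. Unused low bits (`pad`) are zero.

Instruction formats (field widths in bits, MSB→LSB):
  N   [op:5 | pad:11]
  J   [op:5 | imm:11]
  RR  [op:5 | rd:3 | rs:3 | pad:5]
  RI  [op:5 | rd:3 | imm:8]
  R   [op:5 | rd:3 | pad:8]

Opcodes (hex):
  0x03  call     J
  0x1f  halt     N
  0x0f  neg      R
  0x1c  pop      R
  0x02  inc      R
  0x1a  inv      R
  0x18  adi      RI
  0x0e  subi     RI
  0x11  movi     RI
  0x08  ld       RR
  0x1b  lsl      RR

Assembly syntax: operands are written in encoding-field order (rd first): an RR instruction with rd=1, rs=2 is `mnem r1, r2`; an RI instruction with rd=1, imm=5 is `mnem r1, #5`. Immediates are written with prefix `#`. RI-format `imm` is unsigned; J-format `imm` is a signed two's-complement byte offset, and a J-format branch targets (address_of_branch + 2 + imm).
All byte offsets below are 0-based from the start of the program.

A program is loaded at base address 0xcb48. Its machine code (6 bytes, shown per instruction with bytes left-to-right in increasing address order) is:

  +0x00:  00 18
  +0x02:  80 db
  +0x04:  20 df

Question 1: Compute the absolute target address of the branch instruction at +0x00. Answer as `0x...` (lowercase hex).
0xcb4a

[00] 00 18 → 0x1800
  top 5b → 0x3 → call [J]
  imm@[10:0]=0x0 ⇒ #0
  target = base 0xcb48 + off 0x00 + 2 + imm 0 = 0xcb4a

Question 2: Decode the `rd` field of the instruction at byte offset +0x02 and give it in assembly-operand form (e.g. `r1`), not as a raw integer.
off 0x02: read 80 db as little → 0xdb80
  opcode bits[15:11]=0x1b: lsl/RR
  rd@[10:8]=0x3 ⇒ r3
  rs@[7:5]=0x4 ⇒ r4

r3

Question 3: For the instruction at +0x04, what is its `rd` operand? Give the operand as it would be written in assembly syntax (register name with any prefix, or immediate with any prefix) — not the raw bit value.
r7

off 0x04: read 20 df as little → 0xdf20
  op=0xdf20>>11=0x1b ⇒ lsl (RR)
  rd@[10:8]=0x7 ⇒ r7
  rs@[7:5]=0x1 ⇒ r1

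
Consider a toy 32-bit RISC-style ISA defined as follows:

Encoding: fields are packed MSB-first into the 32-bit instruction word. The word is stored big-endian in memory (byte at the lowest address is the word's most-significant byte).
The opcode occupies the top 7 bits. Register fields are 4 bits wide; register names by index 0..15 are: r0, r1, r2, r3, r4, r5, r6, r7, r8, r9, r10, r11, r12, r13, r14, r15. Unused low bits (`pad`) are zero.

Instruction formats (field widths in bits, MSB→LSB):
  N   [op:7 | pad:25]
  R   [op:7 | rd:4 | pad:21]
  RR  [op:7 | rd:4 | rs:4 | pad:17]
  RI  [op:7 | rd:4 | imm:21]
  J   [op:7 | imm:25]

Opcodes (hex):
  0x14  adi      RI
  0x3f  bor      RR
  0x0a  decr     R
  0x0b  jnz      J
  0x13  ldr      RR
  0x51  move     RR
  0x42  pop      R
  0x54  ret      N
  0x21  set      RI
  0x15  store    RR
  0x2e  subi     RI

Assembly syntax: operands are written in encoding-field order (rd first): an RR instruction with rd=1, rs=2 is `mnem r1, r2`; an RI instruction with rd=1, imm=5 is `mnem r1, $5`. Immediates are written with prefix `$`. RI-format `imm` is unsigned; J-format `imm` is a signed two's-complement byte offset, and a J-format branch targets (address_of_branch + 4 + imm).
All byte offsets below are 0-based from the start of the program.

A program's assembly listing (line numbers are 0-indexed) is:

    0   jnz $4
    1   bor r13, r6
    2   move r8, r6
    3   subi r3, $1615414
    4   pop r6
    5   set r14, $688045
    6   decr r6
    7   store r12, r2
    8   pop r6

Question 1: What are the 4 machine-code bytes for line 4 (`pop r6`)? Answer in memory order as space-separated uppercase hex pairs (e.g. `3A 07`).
84 C0 00 00

L4: pop op=0x42:7|rd=6:4|pad=0:21 ⇒ 0x84c00000 ⇒ big 84 c0 00 00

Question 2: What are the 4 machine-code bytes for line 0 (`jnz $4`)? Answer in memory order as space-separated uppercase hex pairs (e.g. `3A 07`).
16 00 00 04

line 0 (jnz): pack op=0xb:7|imm=4:25 = 0x16000004; big→ 16 00 00 04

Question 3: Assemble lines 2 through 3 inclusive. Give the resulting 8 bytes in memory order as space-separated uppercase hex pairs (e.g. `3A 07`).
A3 0C 00 00 5C 78 A6 36

line 2 (move): pack op=0x51:7|rd=8:4|rs=6:4|pad=0:17 = 0xa30c0000; big→ a3 0c 00 00
line 3 (subi): pack op=0x2e:7|rd=3:4|imm=1615414:21 = 0x5c78a636; big→ 5c 78 a6 36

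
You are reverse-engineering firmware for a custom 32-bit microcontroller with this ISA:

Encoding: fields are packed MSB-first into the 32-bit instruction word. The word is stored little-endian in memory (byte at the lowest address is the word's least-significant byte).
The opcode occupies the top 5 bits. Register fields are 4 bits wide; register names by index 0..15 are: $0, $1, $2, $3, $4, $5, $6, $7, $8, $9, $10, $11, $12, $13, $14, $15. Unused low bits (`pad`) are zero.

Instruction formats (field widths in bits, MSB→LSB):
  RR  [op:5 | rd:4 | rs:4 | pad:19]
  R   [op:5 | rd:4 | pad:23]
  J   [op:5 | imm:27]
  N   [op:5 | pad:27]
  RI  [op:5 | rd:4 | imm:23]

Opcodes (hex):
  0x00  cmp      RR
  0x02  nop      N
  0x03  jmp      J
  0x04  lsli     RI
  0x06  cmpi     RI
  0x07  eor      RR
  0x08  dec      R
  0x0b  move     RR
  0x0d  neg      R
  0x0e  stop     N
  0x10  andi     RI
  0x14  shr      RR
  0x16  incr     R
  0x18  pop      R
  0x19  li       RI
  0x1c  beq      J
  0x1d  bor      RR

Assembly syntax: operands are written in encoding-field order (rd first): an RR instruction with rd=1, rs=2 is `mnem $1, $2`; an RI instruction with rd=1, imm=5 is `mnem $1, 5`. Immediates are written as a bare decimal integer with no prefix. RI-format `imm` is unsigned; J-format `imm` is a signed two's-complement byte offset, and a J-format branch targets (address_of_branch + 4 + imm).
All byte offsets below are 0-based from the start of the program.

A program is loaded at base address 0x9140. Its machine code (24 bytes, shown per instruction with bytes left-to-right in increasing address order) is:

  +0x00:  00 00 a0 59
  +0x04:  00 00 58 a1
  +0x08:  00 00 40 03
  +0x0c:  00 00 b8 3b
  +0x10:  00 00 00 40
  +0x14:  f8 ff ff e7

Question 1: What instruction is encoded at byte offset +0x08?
[08] 00 00 40 03 → 0x03400000
  top 5b → 0x0 → cmp [RR]
  rd: (w>>23)&0xf=0x6 → $6
  rs: (w>>19)&0xf=0x8 → $8

cmp $6, $8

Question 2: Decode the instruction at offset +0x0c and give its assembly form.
+0x0c: 00 00 b8 3b ⇒ word 0x3bb80000 (little)
  op=0x3bb80000>>27=0x7 ⇒ eor (RR)
  rd: (w>>23)&0xf=0x7 → $7
  rs: (w>>19)&0xf=0x7 → $7

eor $7, $7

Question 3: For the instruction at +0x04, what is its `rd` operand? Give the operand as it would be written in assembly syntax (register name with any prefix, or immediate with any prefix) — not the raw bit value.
$2

[04] 00 00 58 a1 → 0xa1580000
  op=0xa1580000>>27=0x14 ⇒ shr (RR)
  rd@[26:23]=0x2 ⇒ $2
  rs@[22:19]=0xb ⇒ $11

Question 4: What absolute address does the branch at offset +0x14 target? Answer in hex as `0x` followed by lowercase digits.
0x9150

off 0x14: read f8 ff ff e7 as little → 0xe7fffff8
  op=0xe7fffff8>>27=0x1c ⇒ beq (J)
  [26:0] imm=134217720 (s27→-8) = -8
  target = base 0x9140 + off 0x14 + 4 + imm -8 = 0x9150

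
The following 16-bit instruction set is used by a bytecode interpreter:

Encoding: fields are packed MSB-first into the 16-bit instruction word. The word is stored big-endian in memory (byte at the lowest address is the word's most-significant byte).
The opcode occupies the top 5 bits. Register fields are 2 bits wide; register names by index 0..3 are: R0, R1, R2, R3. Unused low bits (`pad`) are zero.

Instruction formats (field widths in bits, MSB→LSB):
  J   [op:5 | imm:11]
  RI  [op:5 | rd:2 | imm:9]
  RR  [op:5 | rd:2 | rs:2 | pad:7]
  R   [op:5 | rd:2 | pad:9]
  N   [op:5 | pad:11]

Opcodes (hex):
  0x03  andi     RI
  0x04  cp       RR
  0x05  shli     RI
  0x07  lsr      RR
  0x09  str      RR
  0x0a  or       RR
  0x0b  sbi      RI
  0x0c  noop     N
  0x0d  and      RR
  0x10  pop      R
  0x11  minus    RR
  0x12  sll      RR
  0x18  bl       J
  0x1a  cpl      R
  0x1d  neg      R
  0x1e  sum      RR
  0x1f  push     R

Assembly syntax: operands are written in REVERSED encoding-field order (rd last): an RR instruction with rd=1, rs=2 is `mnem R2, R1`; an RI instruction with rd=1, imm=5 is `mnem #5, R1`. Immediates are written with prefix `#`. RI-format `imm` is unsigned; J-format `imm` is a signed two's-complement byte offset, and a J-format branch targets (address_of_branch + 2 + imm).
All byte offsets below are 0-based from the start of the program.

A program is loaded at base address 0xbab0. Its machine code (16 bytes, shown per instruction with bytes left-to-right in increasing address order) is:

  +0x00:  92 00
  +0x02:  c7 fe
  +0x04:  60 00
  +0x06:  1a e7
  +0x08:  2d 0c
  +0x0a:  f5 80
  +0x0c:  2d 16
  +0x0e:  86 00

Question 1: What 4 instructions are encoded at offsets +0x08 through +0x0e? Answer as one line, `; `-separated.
[08] 2d 0c → 0x2d0c
  op=0x2d0c>>11=0x5 ⇒ shli (RI)
  [10:9] rd=2 = R2
  [8:0] imm=268 = #268
[0a] f5 80 → 0xf580
  op=0xf580>>11=0x1e ⇒ sum (RR)
  [10:9] rd=2 = R2
  [8:7] rs=3 = R3
[0c] 2d 16 → 0x2d16
  op=0x2d16>>11=0x5 ⇒ shli (RI)
  [10:9] rd=2 = R2
  [8:0] imm=278 = #278
[0e] 86 00 → 0x8600
  op=0x8600>>11=0x10 ⇒ pop (R)
  [10:9] rd=3 = R3

shli #268, R2; sum R3, R2; shli #278, R2; pop R3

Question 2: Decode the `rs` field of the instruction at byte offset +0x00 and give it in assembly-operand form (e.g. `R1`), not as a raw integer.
+0x00: 92 00 ⇒ word 0x9200 (big)
  op=0x9200>>11=0x12 ⇒ sll (RR)
  rd: (w>>9)&0x3=0x1 → R1
  rs: (w>>7)&0x3=0x0 → R0

R0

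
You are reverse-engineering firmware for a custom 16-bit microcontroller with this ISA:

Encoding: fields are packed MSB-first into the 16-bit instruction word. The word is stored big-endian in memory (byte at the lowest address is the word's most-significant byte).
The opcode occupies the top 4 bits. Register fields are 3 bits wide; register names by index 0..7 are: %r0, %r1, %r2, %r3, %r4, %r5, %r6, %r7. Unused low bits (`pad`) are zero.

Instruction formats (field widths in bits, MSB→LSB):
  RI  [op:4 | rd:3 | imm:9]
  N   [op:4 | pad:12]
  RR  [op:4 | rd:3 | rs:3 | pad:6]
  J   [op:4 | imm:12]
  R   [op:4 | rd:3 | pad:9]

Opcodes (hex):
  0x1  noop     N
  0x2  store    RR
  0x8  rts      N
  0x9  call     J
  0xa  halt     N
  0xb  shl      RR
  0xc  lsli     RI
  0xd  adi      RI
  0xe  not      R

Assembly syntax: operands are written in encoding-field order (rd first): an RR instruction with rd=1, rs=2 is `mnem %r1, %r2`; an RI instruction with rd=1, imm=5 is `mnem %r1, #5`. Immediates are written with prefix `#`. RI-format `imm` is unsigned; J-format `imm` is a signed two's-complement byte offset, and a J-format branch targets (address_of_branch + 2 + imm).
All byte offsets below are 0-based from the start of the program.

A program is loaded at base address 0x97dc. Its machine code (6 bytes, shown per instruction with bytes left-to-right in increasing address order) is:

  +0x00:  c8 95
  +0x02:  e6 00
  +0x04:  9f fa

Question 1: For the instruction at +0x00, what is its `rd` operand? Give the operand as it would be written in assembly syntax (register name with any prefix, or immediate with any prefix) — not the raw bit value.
@+00  big-endian(c8 95) = 0xc895
  top 4b → 0xc → lsli [RI]
  rd@[11:9]=0x4 ⇒ %r4
  imm@[8:0]=0x95 ⇒ #149

%r4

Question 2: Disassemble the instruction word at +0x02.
[02] e6 00 → 0xe600
  opcode bits[15:12]=0xe: not/R
  [11:9] rd=3 = %r3

not %r3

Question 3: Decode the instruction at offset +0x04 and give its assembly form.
off 0x04: read 9f fa as big → 0x9ffa
  top 4b → 0x9 → call [J]
  [11:0] imm=4090 (s12→-6) = #-6

call #-6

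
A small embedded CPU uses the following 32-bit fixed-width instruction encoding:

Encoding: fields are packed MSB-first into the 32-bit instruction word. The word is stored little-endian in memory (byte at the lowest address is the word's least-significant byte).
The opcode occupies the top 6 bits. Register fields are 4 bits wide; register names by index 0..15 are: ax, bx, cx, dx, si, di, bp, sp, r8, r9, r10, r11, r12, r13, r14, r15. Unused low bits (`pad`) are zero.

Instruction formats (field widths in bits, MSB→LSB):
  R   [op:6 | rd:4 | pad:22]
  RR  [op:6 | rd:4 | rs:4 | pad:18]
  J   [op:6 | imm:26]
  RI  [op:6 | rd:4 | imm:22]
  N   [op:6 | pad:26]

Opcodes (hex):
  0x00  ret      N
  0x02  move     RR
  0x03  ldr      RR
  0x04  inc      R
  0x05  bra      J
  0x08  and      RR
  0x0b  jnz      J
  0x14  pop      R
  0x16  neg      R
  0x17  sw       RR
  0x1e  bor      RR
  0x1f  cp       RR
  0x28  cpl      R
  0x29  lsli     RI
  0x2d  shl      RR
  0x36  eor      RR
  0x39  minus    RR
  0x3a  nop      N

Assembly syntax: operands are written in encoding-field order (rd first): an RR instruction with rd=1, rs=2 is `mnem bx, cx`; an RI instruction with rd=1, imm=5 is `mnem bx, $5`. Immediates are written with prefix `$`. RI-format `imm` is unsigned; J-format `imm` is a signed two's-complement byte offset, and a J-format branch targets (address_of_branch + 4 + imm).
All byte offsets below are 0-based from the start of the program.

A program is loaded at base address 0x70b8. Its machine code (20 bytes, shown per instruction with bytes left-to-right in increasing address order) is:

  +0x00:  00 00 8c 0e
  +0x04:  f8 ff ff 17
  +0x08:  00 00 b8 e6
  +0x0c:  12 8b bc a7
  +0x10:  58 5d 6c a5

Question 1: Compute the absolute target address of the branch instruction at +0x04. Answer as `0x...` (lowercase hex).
@+04  little-endian(f8 ff ff 17) = 0x17fffff8
  opcode bits[31:26]=0x5: bra/J
  imm: (w>>0)&0x3ffffff=0x3fffff8 (s26→-8) → $-8
  target = base 0x70b8 + off 0x04 + 4 + imm -8 = 0x70b8

0x70b8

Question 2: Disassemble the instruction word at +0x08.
+0x08: 00 00 b8 e6 ⇒ word 0xe6b80000 (little)
  opcode bits[31:26]=0x39: minus/RR
  [25:22] rd=10 = r10
  [21:18] rs=14 = r14

minus r10, r14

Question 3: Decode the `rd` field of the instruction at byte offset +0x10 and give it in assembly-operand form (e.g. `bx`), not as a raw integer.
off 0x10: read 58 5d 6c a5 as little → 0xa56c5d58
  op=0xa56c5d58>>26=0x29 ⇒ lsli (RI)
  rd: (w>>22)&0xf=0x5 → di
  imm: (w>>0)&0x3fffff=0x2c5d58 → $2907480

di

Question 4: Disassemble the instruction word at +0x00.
ldr r10, dx

+0x00: 00 00 8c 0e ⇒ word 0x0e8c0000 (little)
  opcode bits[31:26]=0x3: ldr/RR
  rd: (w>>22)&0xf=0xa → r10
  rs: (w>>18)&0xf=0x3 → dx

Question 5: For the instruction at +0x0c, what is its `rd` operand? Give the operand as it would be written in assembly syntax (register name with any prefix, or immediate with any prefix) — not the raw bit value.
[0c] 12 8b bc a7 → 0xa7bc8b12
  op=0xa7bc8b12>>26=0x29 ⇒ lsli (RI)
  rd@[25:22]=0xe ⇒ r14
  imm@[21:0]=0x3c8b12 ⇒ $3967762

r14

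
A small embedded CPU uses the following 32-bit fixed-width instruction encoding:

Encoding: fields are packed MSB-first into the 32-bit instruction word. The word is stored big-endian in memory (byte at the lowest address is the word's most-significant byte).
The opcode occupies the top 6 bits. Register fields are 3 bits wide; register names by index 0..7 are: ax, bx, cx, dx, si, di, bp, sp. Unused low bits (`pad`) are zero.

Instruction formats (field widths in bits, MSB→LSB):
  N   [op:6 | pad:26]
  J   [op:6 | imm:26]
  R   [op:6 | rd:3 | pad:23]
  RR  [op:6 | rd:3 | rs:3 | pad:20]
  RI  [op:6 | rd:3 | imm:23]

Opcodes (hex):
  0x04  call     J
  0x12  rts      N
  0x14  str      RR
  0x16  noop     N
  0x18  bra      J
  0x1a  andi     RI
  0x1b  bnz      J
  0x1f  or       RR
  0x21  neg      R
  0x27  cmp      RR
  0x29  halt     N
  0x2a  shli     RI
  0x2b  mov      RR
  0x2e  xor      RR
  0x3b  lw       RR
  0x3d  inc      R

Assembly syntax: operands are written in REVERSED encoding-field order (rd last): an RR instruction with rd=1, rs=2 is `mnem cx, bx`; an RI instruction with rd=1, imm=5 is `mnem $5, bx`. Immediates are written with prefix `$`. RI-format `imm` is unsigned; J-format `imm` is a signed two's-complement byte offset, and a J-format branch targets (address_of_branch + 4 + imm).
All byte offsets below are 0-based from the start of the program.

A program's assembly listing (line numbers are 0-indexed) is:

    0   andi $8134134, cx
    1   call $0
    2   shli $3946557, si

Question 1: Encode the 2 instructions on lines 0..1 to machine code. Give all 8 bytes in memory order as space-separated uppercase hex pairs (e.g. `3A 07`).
69 7C 1D F6 10 00 00 00

0. andi fields op=0x1a:6|rd=2:3|imm=8134134:23 → word 697c1df6h → 69 7c 1d f6
1. call fields op=0x4:6|imm=0:26 → word 10000000h → 10 00 00 00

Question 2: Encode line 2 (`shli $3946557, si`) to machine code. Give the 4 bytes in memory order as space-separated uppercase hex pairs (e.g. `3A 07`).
2. shli fields op=0x2a:6|rd=4:3|imm=3946557:23 → word aa3c383dh → aa 3c 38 3d

AA 3C 38 3D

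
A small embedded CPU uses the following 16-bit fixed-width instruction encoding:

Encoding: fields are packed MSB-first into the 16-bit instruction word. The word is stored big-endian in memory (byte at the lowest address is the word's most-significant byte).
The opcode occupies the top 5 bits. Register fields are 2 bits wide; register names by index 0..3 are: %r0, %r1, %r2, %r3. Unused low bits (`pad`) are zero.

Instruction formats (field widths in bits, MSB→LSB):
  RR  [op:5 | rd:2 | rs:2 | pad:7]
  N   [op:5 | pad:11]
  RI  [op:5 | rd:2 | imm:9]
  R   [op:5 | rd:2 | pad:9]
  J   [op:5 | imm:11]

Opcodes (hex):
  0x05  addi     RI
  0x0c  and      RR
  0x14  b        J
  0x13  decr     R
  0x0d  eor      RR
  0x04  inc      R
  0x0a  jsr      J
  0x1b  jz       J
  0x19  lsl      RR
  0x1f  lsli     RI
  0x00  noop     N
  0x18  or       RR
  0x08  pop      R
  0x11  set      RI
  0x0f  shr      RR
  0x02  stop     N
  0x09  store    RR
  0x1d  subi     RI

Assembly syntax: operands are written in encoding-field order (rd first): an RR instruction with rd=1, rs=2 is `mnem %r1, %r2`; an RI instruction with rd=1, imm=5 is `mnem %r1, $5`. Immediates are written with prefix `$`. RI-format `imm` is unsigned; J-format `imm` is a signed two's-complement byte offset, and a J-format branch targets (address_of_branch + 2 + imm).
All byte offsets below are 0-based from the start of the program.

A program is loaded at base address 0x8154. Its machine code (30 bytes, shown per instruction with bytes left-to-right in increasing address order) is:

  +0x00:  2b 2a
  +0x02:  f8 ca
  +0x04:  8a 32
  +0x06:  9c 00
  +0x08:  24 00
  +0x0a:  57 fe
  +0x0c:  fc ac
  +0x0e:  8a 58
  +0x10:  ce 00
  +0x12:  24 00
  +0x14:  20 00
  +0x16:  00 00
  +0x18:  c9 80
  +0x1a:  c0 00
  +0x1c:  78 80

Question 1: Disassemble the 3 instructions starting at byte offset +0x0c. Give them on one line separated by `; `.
lsli %r2, $172; set %r1, $88; lsl %r3, %r0

@+0c  big-endian(fc ac) = 0xfcac
  opcode bits[15:11]=0x1f: lsli/RI
  rd@[10:9]=0x2 ⇒ %r2
  imm@[8:0]=0xac ⇒ $172
@+0e  big-endian(8a 58) = 0x8a58
  opcode bits[15:11]=0x11: set/RI
  rd@[10:9]=0x1 ⇒ %r1
  imm@[8:0]=0x58 ⇒ $88
@+10  big-endian(ce 00) = 0xce00
  opcode bits[15:11]=0x19: lsl/RR
  rd@[10:9]=0x3 ⇒ %r3
  rs@[8:7]=0x0 ⇒ %r0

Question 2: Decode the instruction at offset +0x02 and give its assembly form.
lsli %r0, $202

[02] f8 ca → 0xf8ca
  opcode bits[15:11]=0x1f: lsli/RI
  [10:9] rd=0 = %r0
  [8:0] imm=202 = $202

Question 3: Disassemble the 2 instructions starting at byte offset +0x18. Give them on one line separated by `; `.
[18] c9 80 → 0xc980
  opcode bits[15:11]=0x19: lsl/RR
  [10:9] rd=0 = %r0
  [8:7] rs=3 = %r3
[1a] c0 00 → 0xc000
  opcode bits[15:11]=0x18: or/RR
  [10:9] rd=0 = %r0
  [8:7] rs=0 = %r0

lsl %r0, %r3; or %r0, %r0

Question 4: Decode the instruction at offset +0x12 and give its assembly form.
inc %r2

[12] 24 00 → 0x2400
  top 5b → 0x4 → inc [R]
  rd: (w>>9)&0x3=0x2 → %r2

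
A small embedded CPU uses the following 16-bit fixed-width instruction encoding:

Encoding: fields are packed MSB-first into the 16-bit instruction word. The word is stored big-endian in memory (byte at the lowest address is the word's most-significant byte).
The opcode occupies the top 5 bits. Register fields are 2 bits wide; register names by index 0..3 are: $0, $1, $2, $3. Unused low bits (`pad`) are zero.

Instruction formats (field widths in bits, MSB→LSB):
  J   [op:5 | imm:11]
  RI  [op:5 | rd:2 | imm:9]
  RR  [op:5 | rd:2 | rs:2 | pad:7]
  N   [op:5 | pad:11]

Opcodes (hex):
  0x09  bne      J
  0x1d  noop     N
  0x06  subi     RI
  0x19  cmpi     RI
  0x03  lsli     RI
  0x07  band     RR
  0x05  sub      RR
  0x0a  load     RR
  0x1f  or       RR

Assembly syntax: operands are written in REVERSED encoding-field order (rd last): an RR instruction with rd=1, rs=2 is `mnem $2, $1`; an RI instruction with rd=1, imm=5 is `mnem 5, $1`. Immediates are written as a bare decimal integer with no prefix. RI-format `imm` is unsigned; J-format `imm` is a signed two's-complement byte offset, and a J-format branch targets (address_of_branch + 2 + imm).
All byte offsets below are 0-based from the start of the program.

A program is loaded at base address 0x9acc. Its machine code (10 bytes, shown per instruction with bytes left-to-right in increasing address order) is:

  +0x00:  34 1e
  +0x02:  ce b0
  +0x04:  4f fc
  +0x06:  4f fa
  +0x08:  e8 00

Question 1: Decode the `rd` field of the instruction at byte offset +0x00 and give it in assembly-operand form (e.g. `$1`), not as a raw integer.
$2

@+00  big-endian(34 1e) = 0x341e
  opcode bits[15:11]=0x6: subi/RI
  [10:9] rd=2 = $2
  [8:0] imm=30 = 30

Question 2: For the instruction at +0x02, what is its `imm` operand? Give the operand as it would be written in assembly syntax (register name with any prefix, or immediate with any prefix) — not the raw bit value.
off 0x02: read ce b0 as big → 0xceb0
  opcode bits[15:11]=0x19: cmpi/RI
  rd: (w>>9)&0x3=0x3 → $3
  imm: (w>>0)&0x1ff=0xb0 → 176

176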